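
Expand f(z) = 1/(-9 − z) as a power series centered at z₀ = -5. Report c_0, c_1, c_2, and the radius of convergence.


Let w = z − z₀, so z = z₀ + w.
Then -9 − z = -9 − (z₀ + w) = (-9 − z₀) − w = -4 − w.
f(z) = 1/(-4 − w) = (1/(-4)) · 1/(1 − w/(-4)) = Σ_{n≥0} w^n / (-4)^(n+1).
So c_n = 1/(-4)^(n+1):
  c_0 = 1/(-4)^1 = -1/4.
  c_1 = 1/(-4)^2 = 1/16.
  c_2 = 1/(-4)^3 = -1/64.
The series is valid for |w/d| < 1, i.e. |z − z₀| < |d|.
Radius of convergence: R = |-9 − z₀| = |-4| = 4 (distance from z₀ to the singularity z = -9).

c_0 = -1/4, c_1 = 1/16, c_2 = -1/64; R = 4.


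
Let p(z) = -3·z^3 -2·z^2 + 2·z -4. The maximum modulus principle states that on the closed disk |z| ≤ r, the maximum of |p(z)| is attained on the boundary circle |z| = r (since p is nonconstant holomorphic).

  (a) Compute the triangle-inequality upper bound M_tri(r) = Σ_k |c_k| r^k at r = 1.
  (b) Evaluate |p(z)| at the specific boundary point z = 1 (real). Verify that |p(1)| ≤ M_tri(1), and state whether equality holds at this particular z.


Coefficients: c_0 = -4, c_1 = 2, c_2 = -2, c_3 = -3. Radius r = 1.
Part (a). Triangle bound: M_tri(r) = Σ_k |c_k| r^k
  = |-4|·1^0 + |2|·1^1 + |-2|·1^2 + |-3|·1^3
  = 4 + 2 + 2 + 3 = 11.
This bounds M(r) := max_{|z|=r} |p(z)| from above; equality holds iff all terms c_k z^k can be made to align in phase at a single z on |z|=r.
Part (b). At z = 1 (real, on the circle |z| = r):
  p(1) = (-4)·1^0 + (2)·1^1 + (-2)·1^2 + (-3)·1^3 = -7.
  |p(1)| = 7.
Check: |p(1)| = 7 ≤ 11 = M_tri(1). ✓ Equality does not hold at z = 1 (the coefficients have mixed signs, so the terms do not all align in phase there).

M_tri(1) = 11; |p(1)| = 7; equality at z=1: no.


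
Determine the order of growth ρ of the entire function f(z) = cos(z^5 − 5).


Write cos(w) = (e^{iw} ± e^{−iw})/(2 or 2i), so |cos(w)| ≤ e^{|w|}. With w = z^5 − 5, |w| ≤ 1r^5 + 5 on |z|=r, giving M(r) ≤ e^{1r^5 + 5} and ρ ≤ 5. For the lower bound, choose z on |z|=r with 1z^5 purely imaginary of modulus 1r^5; then |cos(z^5 − 5)| grows like e^{1r^5}/2, so ρ ≥ 5. Hence ρ = 5.
Therefore ρ = 5.

Order ρ = 5.


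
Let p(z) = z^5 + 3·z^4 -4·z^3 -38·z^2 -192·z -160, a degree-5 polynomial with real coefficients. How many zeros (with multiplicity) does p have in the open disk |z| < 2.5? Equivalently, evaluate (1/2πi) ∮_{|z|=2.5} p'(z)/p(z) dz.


The zeros of p are: -4, 4, (-1 + 3i), (-1 - 3i), -1.
Their magnitudes are: 4, 4, 3.162, 3.162, 1.
Zeros with |z| < R = 2.5: -1.
Count = 1.
By the argument principle, (1/2πi) ∮_{|z|=R} p'(z)/p(z) dz equals exactly this count.

Number of zeros inside |z| < 2.5: 1.


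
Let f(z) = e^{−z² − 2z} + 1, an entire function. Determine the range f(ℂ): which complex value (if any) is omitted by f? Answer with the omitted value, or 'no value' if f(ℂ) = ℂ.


Little Picard bounds the complement of f(ℂ) to at most one point.
The exponent g(z) = −z² − 2z is a nonconstant polynomial, hence surjective onto ℂ. So e^{g(z)} takes every value in {e^w : w ∈ ℂ} = ℂ ∖ {0}. Adding 1 shifts the range to ℂ ∖ {1}. f omits exactly 1.

Omitted value: 1.


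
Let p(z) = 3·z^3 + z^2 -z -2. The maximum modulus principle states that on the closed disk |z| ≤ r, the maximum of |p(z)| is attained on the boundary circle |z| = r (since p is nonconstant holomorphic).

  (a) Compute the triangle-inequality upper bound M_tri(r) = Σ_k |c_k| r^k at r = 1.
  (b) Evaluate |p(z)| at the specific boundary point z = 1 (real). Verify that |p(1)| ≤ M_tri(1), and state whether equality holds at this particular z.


Coefficients: c_0 = -2, c_1 = -1, c_2 = 1, c_3 = 3. Radius r = 1.
Part (a). Triangle bound: M_tri(r) = Σ_k |c_k| r^k
  = |-2|·1^0 + |-1|·1^1 + |1|·1^2 + |3|·1^3
  = 2 + 1 + 1 + 3 = 7.
This bounds M(r) := max_{|z|=r} |p(z)| from above; equality holds iff all terms c_k z^k can be made to align in phase at a single z on |z|=r.
Part (b). At z = 1 (real, on the circle |z| = r):
  p(1) = (-2)·1^0 + (-1)·1^1 + (1)·1^2 + (3)·1^3 = 1.
  |p(1)| = 1.
Check: |p(1)| = 1 ≤ 7 = M_tri(1). ✓ Equality does not hold at z = 1 (the coefficients have mixed signs, so the terms do not all align in phase there).

M_tri(1) = 7; |p(1)| = 1; equality at z=1: no.


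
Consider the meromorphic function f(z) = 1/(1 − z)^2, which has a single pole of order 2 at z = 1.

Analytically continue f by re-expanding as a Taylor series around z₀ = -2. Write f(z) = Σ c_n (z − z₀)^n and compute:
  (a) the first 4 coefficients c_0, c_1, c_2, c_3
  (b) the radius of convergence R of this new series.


Let w = z − z₀, so z = z₀ + w.
Then 1 − z = 1 − (z₀ + w) = (1 − z₀) − w = 3 − w.
f(z) = 1/(3 − w)^2 = (1/(3)^2) · (1 − w/(3))^{−2}.
By the binomial series (1−u)^{−2} = Σ_{n≥0} C(n+1, 1) u^n for |u|<1, with u = w/(3):
  c_n = C(n+1, 1) / (3)^(n+2).
  c_0 = 1/(3)^2 = 1/9.
  c_1 = 2/(3)^3 = 2/27.
  c_2 = 3/(3)^4 = 1/27.
  c_3 = 4/(3)^5 = 4/243.
The series is valid for |w/d| < 1, i.e. |z − z₀| < |d|.
Radius of convergence: R = |1 − z₀| = |3| = 3 (distance from z₀ to the singularity z = 1).

c_0 = 1/9, c_1 = 2/27, c_2 = 1/27, c_3 = 4/243; R = 3.


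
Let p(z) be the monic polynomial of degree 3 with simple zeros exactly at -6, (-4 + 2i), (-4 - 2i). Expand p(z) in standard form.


The polynomial is p(z) = ∏_{α ∈ S} (z − α), where S = {-6, (-4 + 2i), (-4 - 2i)}.
Expanding the product yields: p(z) = z^3 + 14·z^2 + 68·z + 120.
Note conjugate pairs combine to real quadratics: (z − (-4+2i))(z − (-4−2i)) = z² + 8z + 20.
The resulting polynomial has degree 3 and real coefficients as required.

p(z) = z^3 + 14·z^2 + 68·z + 120.


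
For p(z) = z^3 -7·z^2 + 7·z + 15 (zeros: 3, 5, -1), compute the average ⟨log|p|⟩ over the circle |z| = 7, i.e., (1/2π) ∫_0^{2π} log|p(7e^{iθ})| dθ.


Zeros: -1, 3, 5; r = 7.
Inside |z| < r: -1, 3, 5. Outside (|z| ≥ r): ∅.
p(0) = 15, so log|p(0)| = log(15) = 2.7081.
Apply Jensen: I(r) = log|p(0)| + Σ_k log(r/|z_k|), summed over zeros inside |z| < r.
  log(r/|z_k|) for z_k = 3: log(7/3) = 0.8473
  log(r/|z_k|) for z_k = 5: log(7/5) = 0.3365
  log(r/|z_k|) for z_k = -1: log(7/1) = 1.9459
Sum over inside zeros: 3.1297.
I(r) = log|p(0)| + (inside sum) = 2.7081 + 3.1297 = 5.8377.
Closed form (all zeros inside, monic): I(r) = n·log(r) = 3·log(7) = 5.8377. ✓

I(r) ≈ 5.8377.


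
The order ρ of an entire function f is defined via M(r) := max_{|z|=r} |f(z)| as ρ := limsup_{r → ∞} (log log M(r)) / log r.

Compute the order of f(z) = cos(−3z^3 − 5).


Write cos(w) = (e^{iw} ± e^{−iw})/(2 or 2i), so |cos(w)| ≤ e^{|w|}. With w = −3z^3 − 5, |w| ≤ 3r^3 + 5 on |z|=r, giving M(r) ≤ e^{3r^3 + 5} and ρ ≤ 3. For the lower bound, choose z on |z|=r with -3z^3 purely imaginary of modulus 3r^3; then |cos(−3z^3 − 5)| grows like e^{3r^3}/2, so ρ ≥ 3. Hence ρ = 3.
Therefore ρ = 3.

Order ρ = 3.


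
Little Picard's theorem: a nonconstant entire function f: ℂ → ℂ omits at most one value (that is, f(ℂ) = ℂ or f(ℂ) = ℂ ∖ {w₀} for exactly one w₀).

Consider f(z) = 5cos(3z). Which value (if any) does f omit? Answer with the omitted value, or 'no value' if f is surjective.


Little Picard bounds the complement of f(ℂ) to at most one point.
cos is entire and surjective onto ℂ: for every w ∈ ℂ, cos(ζ) = w has a solution ζ ∈ ℂ (e.g., via the complex inverse arccos). With ζ = 3z this gives z = ζ/(3). Then 5·cos(3z) takes every value in 5·ℂ = ℂ, and adding 0 is a bijection of ℂ. So f is surjective and omits no value. (Note: only on the real line is cos bounded by [−1, 1].)

Omitted value: no value.


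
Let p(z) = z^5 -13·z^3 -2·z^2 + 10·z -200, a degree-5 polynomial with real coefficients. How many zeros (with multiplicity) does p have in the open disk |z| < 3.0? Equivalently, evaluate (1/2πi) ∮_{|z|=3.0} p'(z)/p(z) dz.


The zeros of p are: (1 + 2i), (1 - 2i), (-3 + 1i), (-3 - 1i), 4.
Their magnitudes are: 2.236, 2.236, 3.162, 3.162, 4.
Zeros with |z| < R = 3.0: (1 + 2i), (1 - 2i).
Count = 2.
By the argument principle, (1/2πi) ∮_{|z|=R} p'(z)/p(z) dz equals exactly this count.

Number of zeros inside |z| < 3.0: 2.


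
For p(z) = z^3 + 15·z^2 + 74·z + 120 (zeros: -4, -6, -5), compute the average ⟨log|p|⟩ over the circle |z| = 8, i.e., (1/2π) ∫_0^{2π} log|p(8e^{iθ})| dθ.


Zeros: -6, -5, -4; r = 8.
Inside |z| < r: -6, -5, -4. Outside (|z| ≥ r): ∅.
p(0) = 120, so log|p(0)| = log(120) = 4.7875.
Apply Jensen: I(r) = log|p(0)| + Σ_k log(r/|z_k|), summed over zeros inside |z| < r.
  log(r/|z_k|) for z_k = -4: log(8/4) = 0.6931
  log(r/|z_k|) for z_k = -6: log(8/6) = 0.2877
  log(r/|z_k|) for z_k = -5: log(8/5) = 0.4700
Sum over inside zeros: 1.4508.
I(r) = log|p(0)| + (inside sum) = 4.7875 + 1.4508 = 6.2383.
Closed form (all zeros inside, monic): I(r) = n·log(r) = 3·log(8) = 6.2383. ✓

I(r) ≈ 6.2383.


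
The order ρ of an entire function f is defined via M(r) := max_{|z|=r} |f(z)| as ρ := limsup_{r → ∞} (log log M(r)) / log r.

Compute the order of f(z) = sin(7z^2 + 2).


Write sin(w) = (e^{iw} ± e^{−iw})/(2 or 2i), so |sin(w)| ≤ e^{|w|}. With w = 7z^2 + 2, |w| ≤ 7r^2 + 2 on |z|=r, giving M(r) ≤ e^{7r^2 + 2} and ρ ≤ 2. For the lower bound, choose z on |z|=r with 7z^2 purely imaginary of modulus 7r^2; then |sin(7z^2 + 2)| grows like e^{7r^2}/2, so ρ ≥ 2. Hence ρ = 2.
Therefore ρ = 2.

Order ρ = 2.


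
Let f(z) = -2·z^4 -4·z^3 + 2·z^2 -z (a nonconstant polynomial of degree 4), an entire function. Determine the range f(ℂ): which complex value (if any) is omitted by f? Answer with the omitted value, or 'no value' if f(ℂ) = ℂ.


Little Picard bounds the complement of f(ℂ) to at most one point.
For every w ∈ ℂ, the equation p(z) − w = 0 is a nonconstant polynomial in z and hence has at least one root by the fundamental theorem of algebra. So p is surjective onto ℂ, omitting no value.

Omitted value: no value.


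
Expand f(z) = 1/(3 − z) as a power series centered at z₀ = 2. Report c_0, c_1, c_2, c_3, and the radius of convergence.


Let w = z − z₀, so z = z₀ + w.
Then 3 − z = 3 − (z₀ + w) = (3 − z₀) − w = 1 − w.
f(z) = 1/(1 − w) = (1/(1)) · 1/(1 − w/(1)) = Σ_{n≥0} w^n / (1)^(n+1).
So c_n = 1/(1)^(n+1):
  c_0 = 1/(1)^1 = 1.
  c_1 = 1/(1)^2 = 1.
  c_2 = 1/(1)^3 = 1.
  c_3 = 1/(1)^4 = 1.
The series is valid for |w/d| < 1, i.e. |z − z₀| < |d|.
Radius of convergence: R = |3 − z₀| = |1| = 1 (distance from z₀ to the singularity z = 3).

c_0 = 1, c_1 = 1, c_2 = 1, c_3 = 1; R = 1.


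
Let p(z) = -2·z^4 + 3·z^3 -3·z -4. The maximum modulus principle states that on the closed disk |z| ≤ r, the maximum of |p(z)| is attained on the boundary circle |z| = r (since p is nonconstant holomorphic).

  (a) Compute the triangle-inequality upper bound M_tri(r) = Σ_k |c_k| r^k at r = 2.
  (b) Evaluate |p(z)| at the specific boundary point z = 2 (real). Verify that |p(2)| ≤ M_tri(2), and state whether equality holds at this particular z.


Coefficients: c_0 = -4, c_1 = -3, c_2 = 0, c_3 = 3, c_4 = -2. Radius r = 2.
Part (a). Triangle bound: M_tri(r) = Σ_k |c_k| r^k
  = |-4|·2^0 + |-3|·2^1 + |0|·2^2 + |3|·2^3 + |-2|·2^4
  = 4 + 6 + 0 + 24 + 32 = 66.
This bounds M(r) := max_{|z|=r} |p(z)| from above; equality holds iff all terms c_k z^k can be made to align in phase at a single z on |z|=r.
Part (b). At z = 2 (real, on the circle |z| = r):
  p(2) = (-4)·2^0 + (-3)·2^1 + (0)·2^2 + (3)·2^3 + (-2)·2^4 = -18.
  |p(2)| = 18.
Check: |p(2)| = 18 ≤ 66 = M_tri(2). ✓ Equality does not hold at z = 2 (the coefficients have mixed signs, so the terms do not all align in phase there).

M_tri(2) = 66; |p(2)| = 18; equality at z=2: no.


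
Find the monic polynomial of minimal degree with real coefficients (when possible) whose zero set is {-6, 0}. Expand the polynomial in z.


The polynomial is p(z) = ∏_{α ∈ S} (z − α), where S = {-6, 0}.
Expanding the product yields: p(z) = z^2 + 6·z.
The resulting polynomial has degree 2 and real coefficients as required.

p(z) = z^2 + 6·z.


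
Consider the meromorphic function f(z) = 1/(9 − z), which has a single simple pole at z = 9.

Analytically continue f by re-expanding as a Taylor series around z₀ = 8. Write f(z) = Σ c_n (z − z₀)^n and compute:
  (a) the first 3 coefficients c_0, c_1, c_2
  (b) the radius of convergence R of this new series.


Let w = z − z₀, so z = z₀ + w.
Then 9 − z = 9 − (z₀ + w) = (9 − z₀) − w = 1 − w.
f(z) = 1/(1 − w) = (1/(1)) · 1/(1 − w/(1)) = Σ_{n≥0} w^n / (1)^(n+1).
So c_n = 1/(1)^(n+1):
  c_0 = 1/(1)^1 = 1.
  c_1 = 1/(1)^2 = 1.
  c_2 = 1/(1)^3 = 1.
The series is valid for |w/d| < 1, i.e. |z − z₀| < |d|.
Radius of convergence: R = |9 − z₀| = |1| = 1 (distance from z₀ to the singularity z = 9).

c_0 = 1, c_1 = 1, c_2 = 1; R = 1.


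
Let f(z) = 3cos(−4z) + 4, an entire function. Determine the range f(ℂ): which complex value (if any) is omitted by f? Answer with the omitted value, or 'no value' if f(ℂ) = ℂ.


Little Picard bounds the complement of f(ℂ) to at most one point.
cos is entire and surjective onto ℂ: for every w ∈ ℂ, cos(ζ) = w has a solution ζ ∈ ℂ (e.g., via the complex inverse arccos). With ζ = −4z this gives z = ζ/(-4). Then 3·cos(−4z) takes every value in 3·ℂ = ℂ, and adding 4 is a bijection of ℂ. So f is surjective and omits no value. (Note: only on the real line is cos bounded by [−1, 1].)

Omitted value: no value.


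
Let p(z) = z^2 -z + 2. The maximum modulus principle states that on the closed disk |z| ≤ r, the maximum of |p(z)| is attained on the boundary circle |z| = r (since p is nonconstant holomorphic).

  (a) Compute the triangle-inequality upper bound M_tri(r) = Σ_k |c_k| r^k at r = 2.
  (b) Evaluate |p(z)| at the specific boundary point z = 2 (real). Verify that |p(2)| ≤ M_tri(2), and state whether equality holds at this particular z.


Coefficients: c_0 = 2, c_1 = -1, c_2 = 1. Radius r = 2.
Part (a). Triangle bound: M_tri(r) = Σ_k |c_k| r^k
  = |2|·2^0 + |-1|·2^1 + |1|·2^2
  = 2 + 2 + 4 = 8.
This bounds M(r) := max_{|z|=r} |p(z)| from above; equality holds iff all terms c_k z^k can be made to align in phase at a single z on |z|=r.
Part (b). At z = 2 (real, on the circle |z| = r):
  p(2) = (2)·2^0 + (-1)·2^1 + (1)·2^2 = 4.
  |p(2)| = 4.
Check: |p(2)| = 4 ≤ 8 = M_tri(2). ✓ Equality does not hold at z = 2 (the coefficients have mixed signs, so the terms do not all align in phase there).

M_tri(2) = 8; |p(2)| = 4; equality at z=2: no.


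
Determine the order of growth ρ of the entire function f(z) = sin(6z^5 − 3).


Write sin(w) = (e^{iw} ± e^{−iw})/(2 or 2i), so |sin(w)| ≤ e^{|w|}. With w = 6z^5 − 3, |w| ≤ 6r^5 + 3 on |z|=r, giving M(r) ≤ e^{6r^5 + 3} and ρ ≤ 5. For the lower bound, choose z on |z|=r with 6z^5 purely imaginary of modulus 6r^5; then |sin(6z^5 − 3)| grows like e^{6r^5}/2, so ρ ≥ 5. Hence ρ = 5.
Therefore ρ = 5.

Order ρ = 5.


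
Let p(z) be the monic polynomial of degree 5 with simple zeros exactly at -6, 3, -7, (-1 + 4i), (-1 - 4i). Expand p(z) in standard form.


The polynomial is p(z) = ∏_{α ∈ S} (z − α), where S = {-6, 3, -7, (-1 + 4i), (-1 - 4i)}.
Expanding the product yields: p(z) = z^5 + 12·z^4 + 40·z^3 + 50·z^2 -201·z -2142.
Note conjugate pairs combine to real quadratics: (z − (-1+4i))(z − (-1−4i)) = z² + 2z + 17.
The resulting polynomial has degree 5 and real coefficients as required.

p(z) = z^5 + 12·z^4 + 40·z^3 + 50·z^2 -201·z -2142.


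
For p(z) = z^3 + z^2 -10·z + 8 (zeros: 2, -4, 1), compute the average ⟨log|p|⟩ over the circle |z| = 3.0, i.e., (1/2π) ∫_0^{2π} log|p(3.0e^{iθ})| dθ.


Zeros: -4, 1, 2; r = 3.0.
Inside |z| < r: 1, 2. Outside (|z| ≥ r): -4.
p(0) = 8, so log|p(0)| = log(8) = 2.0794.
Apply Jensen: I(r) = log|p(0)| + Σ_k log(r/|z_k|), summed over zeros inside |z| < r.
  log(r/|z_k|) for z_k = 2: log(3.0/2) = 0.4055
  log(r/|z_k|) for z_k = 1: log(3.0/1) = 1.0986
  Outside zeros (-4) contribute nothing to the Jensen sum.
Sum over inside zeros: 1.5041.
I(r) = log|p(0)| + (inside sum) = 2.0794 + 1.5041 = 3.5835.
Note: since some zeros are outside |z| ≤ r, the simplified n·log(r) form does NOT apply — only the inside zeros contribute.

I(r) ≈ 3.5835.


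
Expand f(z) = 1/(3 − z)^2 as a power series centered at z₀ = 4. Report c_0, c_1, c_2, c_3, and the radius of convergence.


Let w = z − z₀, so z = z₀ + w.
Then 3 − z = 3 − (z₀ + w) = (3 − z₀) − w = -1 − w.
f(z) = 1/(-1 − w)^2 = (1/(-1)^2) · (1 − w/(-1))^{−2}.
By the binomial series (1−u)^{−2} = Σ_{n≥0} C(n+1, 1) u^n for |u|<1, with u = w/(-1):
  c_n = C(n+1, 1) / (-1)^(n+2).
  c_0 = 1/(-1)^2 = 1.
  c_1 = 2/(-1)^3 = -2.
  c_2 = 3/(-1)^4 = 3.
  c_3 = 4/(-1)^5 = -4.
The series is valid for |w/d| < 1, i.e. |z − z₀| < |d|.
Radius of convergence: R = |3 − z₀| = |-1| = 1 (distance from z₀ to the singularity z = 3).

c_0 = 1, c_1 = -2, c_2 = 3, c_3 = -4; R = 1.


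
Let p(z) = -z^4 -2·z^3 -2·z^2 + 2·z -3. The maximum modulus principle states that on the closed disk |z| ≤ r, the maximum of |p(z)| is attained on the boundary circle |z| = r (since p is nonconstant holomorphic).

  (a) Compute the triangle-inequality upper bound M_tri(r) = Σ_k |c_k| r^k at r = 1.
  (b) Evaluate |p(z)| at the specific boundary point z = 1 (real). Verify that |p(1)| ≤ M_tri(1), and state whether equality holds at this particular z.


Coefficients: c_0 = -3, c_1 = 2, c_2 = -2, c_3 = -2, c_4 = -1. Radius r = 1.
Part (a). Triangle bound: M_tri(r) = Σ_k |c_k| r^k
  = |-3|·1^0 + |2|·1^1 + |-2|·1^2 + |-2|·1^3 + |-1|·1^4
  = 3 + 2 + 2 + 2 + 1 = 10.
This bounds M(r) := max_{|z|=r} |p(z)| from above; equality holds iff all terms c_k z^k can be made to align in phase at a single z on |z|=r.
Part (b). At z = 1 (real, on the circle |z| = r):
  p(1) = (-3)·1^0 + (2)·1^1 + (-2)·1^2 + (-2)·1^3 + (-1)·1^4 = -6.
  |p(1)| = 6.
Check: |p(1)| = 6 ≤ 10 = M_tri(1). ✓ Equality does not hold at z = 1 (the coefficients have mixed signs, so the terms do not all align in phase there).

M_tri(1) = 10; |p(1)| = 6; equality at z=1: no.


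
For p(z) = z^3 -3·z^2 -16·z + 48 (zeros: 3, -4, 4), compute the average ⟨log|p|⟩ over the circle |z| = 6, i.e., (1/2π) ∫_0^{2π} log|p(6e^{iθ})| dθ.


Zeros: -4, 3, 4; r = 6.
Inside |z| < r: -4, 3, 4. Outside (|z| ≥ r): ∅.
p(0) = 48, so log|p(0)| = log(48) = 3.8712.
Apply Jensen: I(r) = log|p(0)| + Σ_k log(r/|z_k|), summed over zeros inside |z| < r.
  log(r/|z_k|) for z_k = 3: log(6/3) = 0.6931
  log(r/|z_k|) for z_k = -4: log(6/4) = 0.4055
  log(r/|z_k|) for z_k = 4: log(6/4) = 0.4055
Sum over inside zeros: 1.5041.
I(r) = log|p(0)| + (inside sum) = 3.8712 + 1.5041 = 5.3753.
Closed form (all zeros inside, monic): I(r) = n·log(r) = 3·log(6) = 5.3753. ✓

I(r) ≈ 5.3753.


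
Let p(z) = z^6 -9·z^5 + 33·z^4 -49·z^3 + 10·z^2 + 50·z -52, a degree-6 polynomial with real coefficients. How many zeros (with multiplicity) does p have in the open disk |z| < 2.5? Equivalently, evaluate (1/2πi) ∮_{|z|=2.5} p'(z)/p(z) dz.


The zeros of p are: (1 + 1i), (1 - 1i), -1, (3 + 2i), (3 - 2i), 2.
Their magnitudes are: 1.414, 1.414, 1, 3.606, 3.606, 2.
Zeros with |z| < R = 2.5: (1 + 1i), (1 - 1i), -1, 2.
Count = 4.
By the argument principle, (1/2πi) ∮_{|z|=R} p'(z)/p(z) dz equals exactly this count.

Number of zeros inside |z| < 2.5: 4.


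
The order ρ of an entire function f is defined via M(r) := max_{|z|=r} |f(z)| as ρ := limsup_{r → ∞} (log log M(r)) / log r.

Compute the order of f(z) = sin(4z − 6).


sin(w) is a linear combination of e^{iw} and e^{−iw} (or e^w, e^{−w} in the hyperbolic case), so |sin(w)| ≤ e^{|w|}. With w = 4z − 6, |w| ≤ 4|z| + 6 = 4r + 6 on |z| = r, giving M(r) ≤ e^{4r + 6}, so ρ ≤ 1. On a suitable ray (z = it for sin/cos; z = t for sinh/cosh, t real → ∞), |sin(4z − 6)| grows like e^{4|t|}/2, so ρ ≥ 1. Hence ρ = 1.
Therefore ρ = 1.

Order ρ = 1.


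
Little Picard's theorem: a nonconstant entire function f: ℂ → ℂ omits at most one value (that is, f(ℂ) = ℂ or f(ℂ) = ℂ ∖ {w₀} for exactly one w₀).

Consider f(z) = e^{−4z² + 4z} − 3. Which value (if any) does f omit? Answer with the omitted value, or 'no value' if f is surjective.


Little Picard bounds the complement of f(ℂ) to at most one point.
The exponent g(z) = −4z² + 4z is a nonconstant polynomial, hence surjective onto ℂ. So e^{g(z)} takes every value in {e^w : w ∈ ℂ} = ℂ ∖ {0}. Adding -3 shifts the range to ℂ ∖ {-3}. f omits exactly -3.

Omitted value: -3.


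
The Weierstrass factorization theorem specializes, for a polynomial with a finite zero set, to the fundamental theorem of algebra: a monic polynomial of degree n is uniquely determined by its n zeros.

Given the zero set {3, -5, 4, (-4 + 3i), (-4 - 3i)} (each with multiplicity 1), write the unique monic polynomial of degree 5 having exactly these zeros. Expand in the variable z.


The polynomial is p(z) = ∏_{α ∈ S} (z − α), where S = {3, -5, 4, (-4 + 3i), (-4 - 3i)}.
Expanding the product yields: p(z) = z^5 + 6·z^4 -14·z^3 -174·z^2 -95·z + 1500.
Note conjugate pairs combine to real quadratics: (z − (-4+3i))(z − (-4−3i)) = z² + 8z + 25.
The resulting polynomial has degree 5 and real coefficients as required.

p(z) = z^5 + 6·z^4 -14·z^3 -174·z^2 -95·z + 1500.


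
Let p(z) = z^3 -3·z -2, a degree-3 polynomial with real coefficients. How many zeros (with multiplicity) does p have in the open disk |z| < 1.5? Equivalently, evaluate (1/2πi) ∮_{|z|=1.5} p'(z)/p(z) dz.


The zeros of p are: -1, -1, 2.
Their magnitudes are: 1, 1, 2.
Zeros with |z| < R = 1.5: -1, -1.
Count = 2.
By the argument principle, (1/2πi) ∮_{|z|=R} p'(z)/p(z) dz equals exactly this count.

Number of zeros inside |z| < 1.5: 2.


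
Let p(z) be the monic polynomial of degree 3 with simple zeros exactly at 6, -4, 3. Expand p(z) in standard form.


The polynomial is p(z) = ∏_{α ∈ S} (z − α), where S = {6, -4, 3}.
Expanding the product yields: p(z) = z^3 -5·z^2 -18·z + 72.
The resulting polynomial has degree 3 and real coefficients as required.

p(z) = z^3 -5·z^2 -18·z + 72.


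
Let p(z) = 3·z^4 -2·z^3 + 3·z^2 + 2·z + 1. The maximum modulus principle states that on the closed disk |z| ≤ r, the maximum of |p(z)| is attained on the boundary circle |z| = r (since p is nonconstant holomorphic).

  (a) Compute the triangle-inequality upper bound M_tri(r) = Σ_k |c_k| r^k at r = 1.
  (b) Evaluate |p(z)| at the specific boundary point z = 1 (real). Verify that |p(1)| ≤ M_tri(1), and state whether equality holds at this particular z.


Coefficients: c_0 = 1, c_1 = 2, c_2 = 3, c_3 = -2, c_4 = 3. Radius r = 1.
Part (a). Triangle bound: M_tri(r) = Σ_k |c_k| r^k
  = |1|·1^0 + |2|·1^1 + |3|·1^2 + |-2|·1^3 + |3|·1^4
  = 1 + 2 + 3 + 2 + 3 = 11.
This bounds M(r) := max_{|z|=r} |p(z)| from above; equality holds iff all terms c_k z^k can be made to align in phase at a single z on |z|=r.
Part (b). At z = 1 (real, on the circle |z| = r):
  p(1) = (1)·1^0 + (2)·1^1 + (3)·1^2 + (-2)·1^3 + (3)·1^4 = 7.
  |p(1)| = 7.
Check: |p(1)| = 7 ≤ 11 = M_tri(1). ✓ Equality does not hold at z = 1 (the coefficients have mixed signs, so the terms do not all align in phase there).

M_tri(1) = 11; |p(1)| = 7; equality at z=1: no.


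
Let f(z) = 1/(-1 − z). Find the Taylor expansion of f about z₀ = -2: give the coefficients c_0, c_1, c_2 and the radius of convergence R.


Let w = z − z₀, so z = z₀ + w.
Then -1 − z = -1 − (z₀ + w) = (-1 − z₀) − w = 1 − w.
f(z) = 1/(1 − w) = (1/(1)) · 1/(1 − w/(1)) = Σ_{n≥0} w^n / (1)^(n+1).
So c_n = 1/(1)^(n+1):
  c_0 = 1/(1)^1 = 1.
  c_1 = 1/(1)^2 = 1.
  c_2 = 1/(1)^3 = 1.
The series is valid for |w/d| < 1, i.e. |z − z₀| < |d|.
Radius of convergence: R = |-1 − z₀| = |1| = 1 (distance from z₀ to the singularity z = -1).

c_0 = 1, c_1 = 1, c_2 = 1; R = 1.


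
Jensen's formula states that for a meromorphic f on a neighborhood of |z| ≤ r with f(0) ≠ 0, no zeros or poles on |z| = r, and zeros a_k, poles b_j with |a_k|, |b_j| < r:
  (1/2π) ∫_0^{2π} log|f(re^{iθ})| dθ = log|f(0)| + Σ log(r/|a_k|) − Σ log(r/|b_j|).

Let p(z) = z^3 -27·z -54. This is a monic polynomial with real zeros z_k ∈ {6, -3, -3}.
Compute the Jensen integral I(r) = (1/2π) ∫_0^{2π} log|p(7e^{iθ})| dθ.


Zeros: -3, -3, 6; r = 7.
Inside |z| < r: -3, -3, 6. Outside (|z| ≥ r): ∅.
p(0) = -54, so log|p(0)| = log(54) = 3.9890.
Apply Jensen: I(r) = log|p(0)| + Σ_k log(r/|z_k|), summed over zeros inside |z| < r.
  log(r/|z_k|) for z_k = 6: log(7/6) = 0.1542
  log(r/|z_k|) for z_k = -3: log(7/3) = 0.8473
  log(r/|z_k|) for z_k = -3: log(7/3) = 0.8473
Sum over inside zeros: 1.8487.
I(r) = log|p(0)| + (inside sum) = 3.9890 + 1.8487 = 5.8377.
Closed form (all zeros inside, monic): I(r) = n·log(r) = 3·log(7) = 5.8377. ✓

I(r) ≈ 5.8377.


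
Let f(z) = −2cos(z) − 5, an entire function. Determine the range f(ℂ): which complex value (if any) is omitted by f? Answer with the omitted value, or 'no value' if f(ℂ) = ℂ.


Little Picard bounds the complement of f(ℂ) to at most one point.
cos is entire and surjective onto ℂ: for every w ∈ ℂ, cos(ζ) = w has a solution ζ ∈ ℂ (e.g., via the complex inverse arccos). With ζ = z this gives z = ζ/(1). Then -2·cos(z) takes every value in -2·ℂ = ℂ, and adding -5 is a bijection of ℂ. So f is surjective and omits no value. (Note: only on the real line is cos bounded by [−1, 1].)

Omitted value: no value.


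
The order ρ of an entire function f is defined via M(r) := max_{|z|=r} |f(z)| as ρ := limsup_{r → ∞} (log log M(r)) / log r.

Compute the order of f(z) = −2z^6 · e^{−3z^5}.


M(r) = max_{|z|=r} |-2|·|z|^6·|e^{−3z^5}| = 2·r^6 · e^{3r^5} (the factors attain their maxima compatibly on |z|=r). Then log M(r) = log 2 + 6·log r + 3r^5, dominated by the last term, so log log M(r) ~ 5·log r. The polynomial factor -2z^6 contributes only a log r term and does not affect the order. ρ = 5.
Therefore ρ = 5.

Order ρ = 5.


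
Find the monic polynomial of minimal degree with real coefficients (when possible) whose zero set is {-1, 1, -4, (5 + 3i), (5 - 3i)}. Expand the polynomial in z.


The polynomial is p(z) = ∏_{α ∈ S} (z − α), where S = {-1, 1, -4, (5 + 3i), (5 - 3i)}.
Expanding the product yields: p(z) = z^5 -6·z^4 -7·z^3 + 142·z^2 + 6·z -136.
Note conjugate pairs combine to real quadratics: (z − (5+3i))(z − (5−3i)) = z² − 10z + 34.
The resulting polynomial has degree 5 and real coefficients as required.

p(z) = z^5 -6·z^4 -7·z^3 + 142·z^2 + 6·z -136.


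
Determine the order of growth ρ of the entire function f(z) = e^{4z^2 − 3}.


|e^{4z^2 − 3}| = e^{Re(4·z^2) + -3} ≤ e^{4|z|^2 + -3} = e^{4r^2 + -3} on |z| = r, so ρ ≤ 2. Choosing z on |z|=r so that 4·z^2 is real positive (always possible by picking arg z appropriately) gives |f(z)| = e^{4r^2 + -3}, matching the bound. The additive constant -3 does not affect log log M(r) ~ 2·log r. Hence ρ = 2.
Therefore ρ = 2.

Order ρ = 2.


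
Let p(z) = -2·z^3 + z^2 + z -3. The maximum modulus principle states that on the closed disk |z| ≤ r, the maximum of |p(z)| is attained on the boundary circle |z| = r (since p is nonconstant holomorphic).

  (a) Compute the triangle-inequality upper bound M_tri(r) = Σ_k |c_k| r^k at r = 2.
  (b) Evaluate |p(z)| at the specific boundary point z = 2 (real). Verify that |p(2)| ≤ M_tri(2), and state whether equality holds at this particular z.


Coefficients: c_0 = -3, c_1 = 1, c_2 = 1, c_3 = -2. Radius r = 2.
Part (a). Triangle bound: M_tri(r) = Σ_k |c_k| r^k
  = |-3|·2^0 + |1|·2^1 + |1|·2^2 + |-2|·2^3
  = 3 + 2 + 4 + 16 = 25.
This bounds M(r) := max_{|z|=r} |p(z)| from above; equality holds iff all terms c_k z^k can be made to align in phase at a single z on |z|=r.
Part (b). At z = 2 (real, on the circle |z| = r):
  p(2) = (-3)·2^0 + (1)·2^1 + (1)·2^2 + (-2)·2^3 = -13.
  |p(2)| = 13.
Check: |p(2)| = 13 ≤ 25 = M_tri(2). ✓ Equality does not hold at z = 2 (the coefficients have mixed signs, so the terms do not all align in phase there).

M_tri(2) = 25; |p(2)| = 13; equality at z=2: no.


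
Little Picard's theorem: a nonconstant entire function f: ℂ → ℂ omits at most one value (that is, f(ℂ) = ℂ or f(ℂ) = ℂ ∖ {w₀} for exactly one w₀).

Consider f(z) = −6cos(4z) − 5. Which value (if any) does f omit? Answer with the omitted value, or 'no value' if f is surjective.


Little Picard bounds the complement of f(ℂ) to at most one point.
cos is entire and surjective onto ℂ: for every w ∈ ℂ, cos(ζ) = w has a solution ζ ∈ ℂ (e.g., via the complex inverse arccos). With ζ = 4z this gives z = ζ/(4). Then -6·cos(4z) takes every value in -6·ℂ = ℂ, and adding -5 is a bijection of ℂ. So f is surjective and omits no value. (Note: only on the real line is cos bounded by [−1, 1].)

Omitted value: no value.


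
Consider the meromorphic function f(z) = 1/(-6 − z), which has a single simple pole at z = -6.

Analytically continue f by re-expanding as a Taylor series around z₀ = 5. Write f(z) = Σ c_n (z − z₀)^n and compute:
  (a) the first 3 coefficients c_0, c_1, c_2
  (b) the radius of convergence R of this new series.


Let w = z − z₀, so z = z₀ + w.
Then -6 − z = -6 − (z₀ + w) = (-6 − z₀) − w = -11 − w.
f(z) = 1/(-11 − w) = (1/(-11)) · 1/(1 − w/(-11)) = Σ_{n≥0} w^n / (-11)^(n+1).
So c_n = 1/(-11)^(n+1):
  c_0 = 1/(-11)^1 = -1/11.
  c_1 = 1/(-11)^2 = 1/121.
  c_2 = 1/(-11)^3 = -1/1331.
The series is valid for |w/d| < 1, i.e. |z − z₀| < |d|.
Radius of convergence: R = |-6 − z₀| = |-11| = 11 (distance from z₀ to the singularity z = -6).

c_0 = -1/11, c_1 = 1/121, c_2 = -1/1331; R = 11.


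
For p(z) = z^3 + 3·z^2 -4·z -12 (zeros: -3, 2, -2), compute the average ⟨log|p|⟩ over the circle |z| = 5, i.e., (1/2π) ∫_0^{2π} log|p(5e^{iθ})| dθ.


Zeros: -3, -2, 2; r = 5.
Inside |z| < r: -3, -2, 2. Outside (|z| ≥ r): ∅.
p(0) = -12, so log|p(0)| = log(12) = 2.4849.
Apply Jensen: I(r) = log|p(0)| + Σ_k log(r/|z_k|), summed over zeros inside |z| < r.
  log(r/|z_k|) for z_k = -3: log(5/3) = 0.5108
  log(r/|z_k|) for z_k = 2: log(5/2) = 0.9163
  log(r/|z_k|) for z_k = -2: log(5/2) = 0.9163
Sum over inside zeros: 2.3434.
I(r) = log|p(0)| + (inside sum) = 2.4849 + 2.3434 = 4.8283.
Closed form (all zeros inside, monic): I(r) = n·log(r) = 3·log(5) = 4.8283. ✓

I(r) ≈ 4.8283.


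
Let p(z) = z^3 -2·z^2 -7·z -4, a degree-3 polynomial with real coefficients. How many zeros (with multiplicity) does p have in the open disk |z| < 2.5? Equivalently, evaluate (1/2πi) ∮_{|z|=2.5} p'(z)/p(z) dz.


The zeros of p are: -1, -1, 4.
Their magnitudes are: 1, 1, 4.
Zeros with |z| < R = 2.5: -1, -1.
Count = 2.
By the argument principle, (1/2πi) ∮_{|z|=R} p'(z)/p(z) dz equals exactly this count.

Number of zeros inside |z| < 2.5: 2.


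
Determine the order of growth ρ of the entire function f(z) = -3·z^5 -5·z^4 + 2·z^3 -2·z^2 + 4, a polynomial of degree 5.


|f(z)| ≤ Σ|c_k|·r^k = O(r^5) as r → ∞. Polynomial growth is O(e^{r^ε}) for every ε > 0 (since r^5/e^{r^ε} → 0), so ρ ≤ ε for all ε > 0, i.e. ρ = 0. Every nonconstant polynomial has order 0.
Therefore ρ = 0.

Order ρ = 0.


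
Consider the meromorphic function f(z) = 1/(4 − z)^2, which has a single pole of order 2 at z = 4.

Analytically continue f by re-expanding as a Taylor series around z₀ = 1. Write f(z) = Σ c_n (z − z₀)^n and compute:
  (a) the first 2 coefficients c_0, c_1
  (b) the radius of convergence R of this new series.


Let w = z − z₀, so z = z₀ + w.
Then 4 − z = 4 − (z₀ + w) = (4 − z₀) − w = 3 − w.
f(z) = 1/(3 − w)^2 = (1/(3)^2) · (1 − w/(3))^{−2}.
By the binomial series (1−u)^{−2} = Σ_{n≥0} C(n+1, 1) u^n for |u|<1, with u = w/(3):
  c_n = C(n+1, 1) / (3)^(n+2).
  c_0 = 1/(3)^2 = 1/9.
  c_1 = 2/(3)^3 = 2/27.
The series is valid for |w/d| < 1, i.e. |z − z₀| < |d|.
Radius of convergence: R = |4 − z₀| = |3| = 3 (distance from z₀ to the singularity z = 4).

c_0 = 1/9, c_1 = 2/27; R = 3.


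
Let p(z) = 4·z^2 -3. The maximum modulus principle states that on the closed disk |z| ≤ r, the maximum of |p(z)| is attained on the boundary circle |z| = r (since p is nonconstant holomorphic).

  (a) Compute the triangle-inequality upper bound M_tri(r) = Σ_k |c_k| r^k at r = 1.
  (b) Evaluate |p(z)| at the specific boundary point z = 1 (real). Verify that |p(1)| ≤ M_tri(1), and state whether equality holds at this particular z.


Coefficients: c_0 = -3, c_1 = 0, c_2 = 4. Radius r = 1.
Part (a). Triangle bound: M_tri(r) = Σ_k |c_k| r^k
  = |-3|·1^0 + |0|·1^1 + |4|·1^2
  = 3 + 0 + 4 = 7.
This bounds M(r) := max_{|z|=r} |p(z)| from above; equality holds iff all terms c_k z^k can be made to align in phase at a single z on |z|=r.
Part (b). At z = 1 (real, on the circle |z| = r):
  p(1) = (-3)·1^0 + (0)·1^1 + (4)·1^2 = 1.
  |p(1)| = 1.
Check: |p(1)| = 1 ≤ 7 = M_tri(1). ✓ Equality does not hold at z = 1 (the coefficients have mixed signs, so the terms do not all align in phase there).

M_tri(1) = 7; |p(1)| = 1; equality at z=1: no.


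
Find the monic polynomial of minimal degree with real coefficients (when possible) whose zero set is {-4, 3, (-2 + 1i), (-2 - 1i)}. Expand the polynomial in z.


The polynomial is p(z) = ∏_{α ∈ S} (z − α), where S = {-4, 3, (-2 + 1i), (-2 - 1i)}.
Expanding the product yields: p(z) = z^4 + 5·z^3 -3·z^2 -43·z -60.
Note conjugate pairs combine to real quadratics: (z − (-2+1i))(z − (-2−1i)) = z² + 4z + 5.
The resulting polynomial has degree 4 and real coefficients as required.

p(z) = z^4 + 5·z^3 -3·z^2 -43·z -60.


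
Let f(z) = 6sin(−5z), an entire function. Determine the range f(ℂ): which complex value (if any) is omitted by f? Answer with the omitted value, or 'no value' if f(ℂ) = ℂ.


Little Picard bounds the complement of f(ℂ) to at most one point.
sin is entire and surjective onto ℂ: for every w ∈ ℂ, sin(ζ) = w has a solution ζ ∈ ℂ (e.g., via the complex inverse arcsin). With ζ = −5z this gives z = ζ/(-5). Then 6·sin(−5z) takes every value in 6·ℂ = ℂ, and adding 0 is a bijection of ℂ. So f is surjective and omits no value. (Note: only on the real line is sin bounded by [−1, 1].)

Omitted value: no value.


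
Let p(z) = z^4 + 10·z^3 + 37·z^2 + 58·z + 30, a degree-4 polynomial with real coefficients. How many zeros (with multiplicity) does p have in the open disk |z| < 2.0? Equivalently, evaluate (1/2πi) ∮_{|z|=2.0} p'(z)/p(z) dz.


The zeros of p are: -3, (-3 + 1i), (-3 - 1i), -1.
Their magnitudes are: 3, 3.162, 3.162, 1.
Zeros with |z| < R = 2.0: -1.
Count = 1.
By the argument principle, (1/2πi) ∮_{|z|=R} p'(z)/p(z) dz equals exactly this count.

Number of zeros inside |z| < 2.0: 1.


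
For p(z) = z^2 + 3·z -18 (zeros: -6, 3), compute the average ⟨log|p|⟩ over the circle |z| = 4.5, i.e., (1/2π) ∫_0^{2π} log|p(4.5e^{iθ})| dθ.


Zeros: -6, 3; r = 4.5.
Inside |z| < r: 3. Outside (|z| ≥ r): -6.
p(0) = -18, so log|p(0)| = log(18) = 2.8904.
Apply Jensen: I(r) = log|p(0)| + Σ_k log(r/|z_k|), summed over zeros inside |z| < r.
  log(r/|z_k|) for z_k = 3: log(4.5/3) = 0.4055
  Outside zeros (-6) contribute nothing to the Jensen sum.
Sum over inside zeros: 0.4055.
I(r) = log|p(0)| + (inside sum) = 2.8904 + 0.4055 = 3.2958.
Note: since some zeros are outside |z| ≤ r, the simplified n·log(r) form does NOT apply — only the inside zeros contribute.

I(r) ≈ 3.2958.


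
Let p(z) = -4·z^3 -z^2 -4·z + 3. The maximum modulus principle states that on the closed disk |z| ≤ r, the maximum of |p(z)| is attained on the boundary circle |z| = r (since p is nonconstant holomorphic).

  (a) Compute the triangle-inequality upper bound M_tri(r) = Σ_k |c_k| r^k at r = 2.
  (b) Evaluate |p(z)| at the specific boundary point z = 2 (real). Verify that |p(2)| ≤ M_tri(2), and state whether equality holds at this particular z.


Coefficients: c_0 = 3, c_1 = -4, c_2 = -1, c_3 = -4. Radius r = 2.
Part (a). Triangle bound: M_tri(r) = Σ_k |c_k| r^k
  = |3|·2^0 + |-4|·2^1 + |-1|·2^2 + |-4|·2^3
  = 3 + 8 + 4 + 32 = 47.
This bounds M(r) := max_{|z|=r} |p(z)| from above; equality holds iff all terms c_k z^k can be made to align in phase at a single z on |z|=r.
Part (b). At z = 2 (real, on the circle |z| = r):
  p(2) = (3)·2^0 + (-4)·2^1 + (-1)·2^2 + (-4)·2^3 = -41.
  |p(2)| = 41.
Check: |p(2)| = 41 ≤ 47 = M_tri(2). ✓ Equality does not hold at z = 2 (the coefficients have mixed signs, so the terms do not all align in phase there).

M_tri(2) = 47; |p(2)| = 41; equality at z=2: no.


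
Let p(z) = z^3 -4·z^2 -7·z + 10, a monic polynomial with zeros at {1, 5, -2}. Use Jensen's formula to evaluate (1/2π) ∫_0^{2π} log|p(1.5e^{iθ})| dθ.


Zeros: -2, 1, 5; r = 1.5.
Inside |z| < r: 1. Outside (|z| ≥ r): -2, 5.
p(0) = 10, so log|p(0)| = log(10) = 2.3026.
Apply Jensen: I(r) = log|p(0)| + Σ_k log(r/|z_k|), summed over zeros inside |z| < r.
  log(r/|z_k|) for z_k = 1: log(1.5/1) = 0.4055
  Outside zeros (-2, 5) contribute nothing to the Jensen sum.
Sum over inside zeros: 0.4055.
I(r) = log|p(0)| + (inside sum) = 2.3026 + 0.4055 = 2.7081.
Note: since some zeros are outside |z| ≤ r, the simplified n·log(r) form does NOT apply — only the inside zeros contribute.

I(r) ≈ 2.7081.


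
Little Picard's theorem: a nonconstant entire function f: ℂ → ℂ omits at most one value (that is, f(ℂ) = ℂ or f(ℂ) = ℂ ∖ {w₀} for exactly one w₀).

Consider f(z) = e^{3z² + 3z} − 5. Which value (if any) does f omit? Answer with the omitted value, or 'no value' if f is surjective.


Little Picard bounds the complement of f(ℂ) to at most one point.
The exponent g(z) = 3z² + 3z is a nonconstant polynomial, hence surjective onto ℂ. So e^{g(z)} takes every value in {e^w : w ∈ ℂ} = ℂ ∖ {0}. Adding -5 shifts the range to ℂ ∖ {-5}. f omits exactly -5.

Omitted value: -5.


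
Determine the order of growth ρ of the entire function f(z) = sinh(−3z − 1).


sinh(w) is a linear combination of e^{iw} and e^{−iw} (or e^w, e^{−w} in the hyperbolic case), so |sinh(w)| ≤ e^{|w|}. With w = −3z − 1, |w| ≤ 3|z| + 1 = 3r + 1 on |z| = r, giving M(r) ≤ e^{3r + 1}, so ρ ≤ 1. On a suitable ray (z = it for sin/cos; z = t for sinh/cosh, t real → ∞), |sinh(−3z − 1)| grows like e^{3|t|}/2, so ρ ≥ 1. Hence ρ = 1.
Therefore ρ = 1.

Order ρ = 1.


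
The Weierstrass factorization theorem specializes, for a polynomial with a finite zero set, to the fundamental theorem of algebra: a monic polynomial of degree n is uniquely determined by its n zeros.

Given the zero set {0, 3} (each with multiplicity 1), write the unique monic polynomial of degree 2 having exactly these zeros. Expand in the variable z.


The polynomial is p(z) = ∏_{α ∈ S} (z − α), where S = {0, 3}.
Expanding the product yields: p(z) = z^2 -3·z.
The resulting polynomial has degree 2 and real coefficients as required.

p(z) = z^2 -3·z.


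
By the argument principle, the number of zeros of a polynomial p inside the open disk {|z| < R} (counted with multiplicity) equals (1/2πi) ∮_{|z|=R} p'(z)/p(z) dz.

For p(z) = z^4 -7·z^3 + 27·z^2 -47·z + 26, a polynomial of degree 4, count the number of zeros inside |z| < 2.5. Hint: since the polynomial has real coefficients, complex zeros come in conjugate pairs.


The zeros of p are: (2 + 3i), (2 - 3i), 1, 2.
Their magnitudes are: 3.606, 3.606, 1, 2.
Zeros with |z| < R = 2.5: 1, 2.
Count = 2.
By the argument principle, (1/2πi) ∮_{|z|=R} p'(z)/p(z) dz equals exactly this count.

Number of zeros inside |z| < 2.5: 2.


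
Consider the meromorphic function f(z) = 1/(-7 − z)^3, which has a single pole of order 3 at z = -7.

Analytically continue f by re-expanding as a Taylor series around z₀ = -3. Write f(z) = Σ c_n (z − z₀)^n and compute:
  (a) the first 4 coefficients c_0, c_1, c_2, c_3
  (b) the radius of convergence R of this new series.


Let w = z − z₀, so z = z₀ + w.
Then -7 − z = -7 − (z₀ + w) = (-7 − z₀) − w = -4 − w.
f(z) = 1/(-4 − w)^3 = (1/(-4)^3) · (1 − w/(-4))^{−3}.
By the binomial series (1−u)^{−3} = Σ_{n≥0} C(n+2, 2) u^n for |u|<1, with u = w/(-4):
  c_n = C(n+2, 2) / (-4)^(n+3).
  c_0 = 1/(-4)^3 = -1/64.
  c_1 = 3/(-4)^4 = 3/256.
  c_2 = 6/(-4)^5 = -3/512.
  c_3 = 10/(-4)^6 = 5/2048.
The series is valid for |w/d| < 1, i.e. |z − z₀| < |d|.
Radius of convergence: R = |-7 − z₀| = |-4| = 4 (distance from z₀ to the singularity z = -7).

c_0 = -1/64, c_1 = 3/256, c_2 = -3/512, c_3 = 5/2048; R = 4.
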